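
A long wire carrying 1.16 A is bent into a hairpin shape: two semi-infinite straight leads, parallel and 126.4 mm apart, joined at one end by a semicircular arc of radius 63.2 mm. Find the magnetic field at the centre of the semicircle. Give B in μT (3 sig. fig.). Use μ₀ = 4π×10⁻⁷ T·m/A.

B ≈ 9.44 μT

The semicircular arc contributes B_arc = μ₀I·π/(4πR) = μ₀I/(4R) = 5.77×10⁻⁶ T.
Each semi-infinite lead is at perpendicular distance R = 0.0632 m from the centre, with the perpendicular foot at its near end, so it contributes μ₀I/(4πR); both point the same way, together 3.67×10⁻⁶ T.
Arc and leads all point the same direction: B = 5.77×10⁻⁶ + 3.67×10⁻⁶ = 9.44×10⁻⁶ T.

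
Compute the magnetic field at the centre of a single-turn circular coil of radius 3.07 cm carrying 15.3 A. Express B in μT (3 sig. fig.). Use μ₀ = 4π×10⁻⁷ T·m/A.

At the centre of a circular loop the Biot–Savart law gives B = μ₀I/(2R).
B = (4π×10⁻⁷ × 15.3) / (2 × 0.0307) = 3.13×10⁻⁴ T.

B ≈ 313 μT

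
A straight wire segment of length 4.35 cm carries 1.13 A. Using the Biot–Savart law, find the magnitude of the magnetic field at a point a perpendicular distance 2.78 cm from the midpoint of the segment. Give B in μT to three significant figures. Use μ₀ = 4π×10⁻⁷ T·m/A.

For a finite straight segment, B = (μ₀I/4πd)(sinθ₁ + sinθ₂), where θ₁, θ₂ are the angles from the perpendicular to each end.
The perpendicular from the point meets the wire at its midpoint, so each end is L/2 = 0.02175 m away along the wire.
sinθ₁ = 0.02175/√(0.02175²+0.0278²) = 0.6162; sinθ₂ = 0.02175/√(0.02175²+0.0278²) = 0.6162.
B = (4π×10⁻⁷ × 1.13) / (4π × 0.0278) × (0.6162 + 0.6162) = 5.01×10⁻⁶ T.

B ≈ 5.01 μT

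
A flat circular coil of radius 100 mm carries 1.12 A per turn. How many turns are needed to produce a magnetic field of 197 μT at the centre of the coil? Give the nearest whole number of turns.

For an N-turn coil, B = Nμ₀I/(2R). A single turn gives B₁ = 7.04×10⁻⁶ T with R = 0.1 m.
N = B/B₁ = 1.97×10⁻⁴ / 7.04×10⁻⁶ = 27.99.

N = 28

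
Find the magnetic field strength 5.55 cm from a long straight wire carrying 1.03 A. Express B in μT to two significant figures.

B ≈ 3.7 μT

For an infinitely long straight wire, B = μ₀I/(2πd).
B = (4π×10⁻⁷ × 1.03) / (2π × 0.0555) = 3.71×10⁻⁶ T.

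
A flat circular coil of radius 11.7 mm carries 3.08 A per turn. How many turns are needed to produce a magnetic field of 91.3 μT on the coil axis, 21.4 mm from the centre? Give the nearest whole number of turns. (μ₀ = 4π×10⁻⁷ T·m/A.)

For an N-turn coil, B = Nμ₀IR²/[2(R²+z²)^(3/2)]. A single turn gives B₁ = 1.83×10⁻⁵ T with R = 0.0117 m, z = 0.0214 m.
N = B/B₁ = 9.13×10⁻⁵ / 1.83×10⁻⁵ = 5.00.

N = 5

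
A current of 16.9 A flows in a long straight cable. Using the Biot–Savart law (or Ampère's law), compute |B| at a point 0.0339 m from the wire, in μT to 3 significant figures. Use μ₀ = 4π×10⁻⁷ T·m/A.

For an infinitely long straight wire, B = μ₀I/(2πd).
B = (4π×10⁻⁷ × 16.9) / (2π × 0.0339) = 9.97×10⁻⁵ T.

B ≈ 99.7 μT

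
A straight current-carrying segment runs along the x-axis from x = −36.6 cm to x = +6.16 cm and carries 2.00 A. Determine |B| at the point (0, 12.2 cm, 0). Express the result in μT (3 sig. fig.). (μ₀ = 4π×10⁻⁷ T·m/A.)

For a finite straight segment, B = (μ₀I/4πd)(sinθ₁ + sinθ₂), where θ₁, θ₂ are the angles from the perpendicular to each end.
The perpendicular distance is d = 0.122 m; the end-offsets along the wire are a = 0.366 m and b = 0.0616 m.
sinθ₁ = 0.366/√(0.366²+0.122²) = 0.9487; sinθ₂ = 0.0616/√(0.0616²+0.122²) = 0.4507.
B = (4π×10⁻⁷ × 2.00) / (4π × 0.122) × (0.9487 + 0.4507) = 2.29×10⁻⁶ T.

B ≈ 2.29 μT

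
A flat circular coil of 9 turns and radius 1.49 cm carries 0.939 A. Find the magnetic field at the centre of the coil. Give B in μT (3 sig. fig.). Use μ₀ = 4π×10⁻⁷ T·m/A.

For an N-turn flat coil, B = Nμ₀I/(2R) with R = 0.0149 m.
B = 9 × 3.96×10⁻⁵ T = 3.56×10⁻⁴ T.

B ≈ 356 μT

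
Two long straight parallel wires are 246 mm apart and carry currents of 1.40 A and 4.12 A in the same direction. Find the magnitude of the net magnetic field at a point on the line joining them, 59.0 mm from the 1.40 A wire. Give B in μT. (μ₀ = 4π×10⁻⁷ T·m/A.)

B ≈ 0.339 μT

Each long wire gives B = μ₀I/(2πd). Distances are d₁ = 0.059 m and d₂ = 0.187 m.
B₁ = 4.75×10⁻⁶ T, B₂ = 4.41×10⁻⁶ T.
Between parallel currents the two contributions point in opposite directions, so they subtract. B = |B₁ − B₂| = |4.75×10⁻⁶ − 4.41×10⁻⁶| = 3.39×10⁻⁷ T.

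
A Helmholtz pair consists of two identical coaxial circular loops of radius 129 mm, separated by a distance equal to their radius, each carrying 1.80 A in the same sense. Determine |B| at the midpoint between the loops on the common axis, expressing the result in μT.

B ≈ 12.5 μT

Each loop contributes B = μ₀IR²/[2(R²+z²)^(3/2)] on the axis, with z measured from that loop.
Loop 1 (z = 0.0645 m): B₁ = 6.27×10⁻⁶ T. Loop 2 (z = 0.0645 m): B₂ = 6.27×10⁻⁶ T.
The fields add: B = B₁ + B₂ = 1.25×10⁻⁵ T.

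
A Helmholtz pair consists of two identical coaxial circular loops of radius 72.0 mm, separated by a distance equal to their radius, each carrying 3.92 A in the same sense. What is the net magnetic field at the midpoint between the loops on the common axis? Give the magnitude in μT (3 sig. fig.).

Each loop contributes B = μ₀IR²/[2(R²+z²)^(3/2)] on the axis, with z measured from that loop.
Loop 1 (z = 0.036 m): B₁ = 2.45×10⁻⁵ T. Loop 2 (z = 0.036 m): B₂ = 2.45×10⁻⁵ T.
The fields add: B = B₁ + B₂ = 4.90×10⁻⁵ T.

B ≈ 49.0 μT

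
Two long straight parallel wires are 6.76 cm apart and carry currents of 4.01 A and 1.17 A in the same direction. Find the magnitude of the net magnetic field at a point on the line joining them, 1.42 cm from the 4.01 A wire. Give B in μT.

Each long wire gives B = μ₀I/(2πd). Distances are d₁ = 0.0142 m and d₂ = 0.0534 m.
B₁ = 5.65×10⁻⁵ T, B₂ = 4.38×10⁻⁶ T.
Between parallel currents the two contributions point in opposite directions, so they subtract. B = |B₁ − B₂| = |5.65×10⁻⁵ − 4.38×10⁻⁶| = 5.21×10⁻⁵ T.

B ≈ 52.1 μT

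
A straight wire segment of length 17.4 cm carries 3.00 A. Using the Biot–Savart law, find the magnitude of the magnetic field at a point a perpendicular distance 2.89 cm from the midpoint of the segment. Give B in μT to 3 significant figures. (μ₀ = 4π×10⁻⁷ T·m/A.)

For a finite straight segment, B = (μ₀I/4πd)(sinθ₁ + sinθ₂), where θ₁, θ₂ are the angles from the perpendicular to each end.
The perpendicular from the point meets the wire at its midpoint, so each end is L/2 = 0.087 m away along the wire.
sinθ₁ = 0.087/√(0.087²+0.0289²) = 0.9490; sinθ₂ = 0.087/√(0.087²+0.0289²) = 0.9490.
B = (4π×10⁻⁷ × 3.00) / (4π × 0.0289) × (0.9490 + 0.9490) = 1.97×10⁻⁵ T.

B ≈ 19.7 μT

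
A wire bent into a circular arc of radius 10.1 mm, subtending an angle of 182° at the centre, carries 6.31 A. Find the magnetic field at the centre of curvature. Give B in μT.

The Biot–Savart field of a circular arc at its centre is B = μ₀Iφ/(4πR), with φ = 3.176 rad.
B = (4π×10⁻⁷ × 6.31 × 3.176) / (4π × 0.0101) = 1.98×10⁻⁴ T.

B ≈ 198 μT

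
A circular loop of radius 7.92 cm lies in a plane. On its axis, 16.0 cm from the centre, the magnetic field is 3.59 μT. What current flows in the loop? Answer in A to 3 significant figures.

I ≈ 5.18 A

On the axis of a loop, B = μ₀IR²/[2(R²+z²)^(3/2)], so I = 2B(R²+z²)^(3/2)/(μ₀R²).
R² + z² = 0.006273 + 0.0256 = 0.03187 m²; raised to 3/2 gives 5.69×10⁻³ m³.
I = 2 × 3.59×10⁻⁶ × 5.69×10⁻³ / (1.26×10⁻⁶ × 0.006273) = 5.18 A.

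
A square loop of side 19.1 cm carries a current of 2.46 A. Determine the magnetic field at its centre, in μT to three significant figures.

Each side is a finite straight segment at perpendicular distance d = a/(2 tan(π/4)) = 0.0955 m from the centre, with end-angles ±π/4.
One side contributes B₁ = (μ₀I/4πd)·2 sin(π/4) = 3.64×10⁻⁶ T.
All 4 sides add in the same direction: B = 4 × 3.64×10⁻⁶ = 1.46×10⁻⁵ T.

B ≈ 14.6 μT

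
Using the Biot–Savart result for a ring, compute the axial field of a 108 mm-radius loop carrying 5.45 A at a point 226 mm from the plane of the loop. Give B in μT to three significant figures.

On the axis of a circular loop, B = μ₀IR² / [2(R²+z²)^(3/2)].
R² + z² = (0.108)² + (0.226)² = 0.06274 m², and (R²+z²)^(3/2) = 1.57×10⁻² m³.
B = (4π×10⁻⁷ × 5.45 × 0.01166) / (2 × 1.57×10⁻²) = 2.54×10⁻⁶ T.

B ≈ 2.54 μT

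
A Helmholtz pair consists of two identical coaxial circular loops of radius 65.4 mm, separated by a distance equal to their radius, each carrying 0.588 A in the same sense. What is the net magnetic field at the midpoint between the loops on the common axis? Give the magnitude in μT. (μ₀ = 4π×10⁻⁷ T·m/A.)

Each loop contributes B = μ₀IR²/[2(R²+z²)^(3/2)] on the axis, with z measured from that loop.
Loop 1 (z = 0.0327 m): B₁ = 4.04×10⁻⁶ T. Loop 2 (z = 0.0327 m): B₂ = 4.04×10⁻⁶ T.
The fields add: B = B₁ + B₂ = 8.08×10⁻⁶ T.

B ≈ 8.08 μT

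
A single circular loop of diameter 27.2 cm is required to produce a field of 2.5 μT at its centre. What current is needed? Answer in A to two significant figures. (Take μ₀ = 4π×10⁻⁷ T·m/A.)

At the centre of a circular loop B = μ₀I/(2R), so I = 2RB/μ₀.
With R = 0.136 m, I = 2 × 0.136 × 2.50×10⁻⁶ / (4π×10⁻⁷) = 0.541 A.

I ≈ 0.54 A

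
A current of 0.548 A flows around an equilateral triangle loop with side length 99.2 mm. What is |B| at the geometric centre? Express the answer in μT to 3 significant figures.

Each side is a finite straight segment at perpendicular distance d = a/(2 tan(π/3)) = 0.02864 m from the centre, with end-angles ±π/3.
One side contributes B₁ = (μ₀I/4πd)·2 sin(π/3) = 3.31×10⁻⁶ T.
All 3 sides add in the same direction: B = 3 × 3.31×10⁻⁶ = 9.94×10⁻⁶ T.

B ≈ 9.94 μT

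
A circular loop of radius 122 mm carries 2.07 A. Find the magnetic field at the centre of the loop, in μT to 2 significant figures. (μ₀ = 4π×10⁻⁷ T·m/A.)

B ≈ 11 μT

At the centre of a circular loop the Biot–Savart law gives B = μ₀I/(2R).
B = (4π×10⁻⁷ × 2.07) / (2 × 0.122) = 1.07×10⁻⁵ T.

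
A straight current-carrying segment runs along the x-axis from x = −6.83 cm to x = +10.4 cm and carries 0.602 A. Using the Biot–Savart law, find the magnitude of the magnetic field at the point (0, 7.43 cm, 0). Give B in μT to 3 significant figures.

For a finite straight segment, B = (μ₀I/4πd)(sinθ₁ + sinθ₂), where θ₁, θ₂ are the angles from the perpendicular to each end.
The perpendicular distance is d = 0.0743 m; the end-offsets along the wire are a = 0.0683 m and b = 0.104 m.
sinθ₁ = 0.0683/√(0.0683²+0.0743²) = 0.6768; sinθ₂ = 0.104/√(0.104²+0.0743²) = 0.8137.
B = (4π×10⁻⁷ × 0.602) / (4π × 0.0743) × (0.6768 + 0.8137) = 1.21×10⁻⁶ T.

B ≈ 1.21 μT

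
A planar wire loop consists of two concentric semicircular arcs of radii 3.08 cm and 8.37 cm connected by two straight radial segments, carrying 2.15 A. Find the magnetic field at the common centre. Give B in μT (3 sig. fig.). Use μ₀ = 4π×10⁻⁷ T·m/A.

B ≈ 13.9 μT

The radial connectors point toward the centre, so dl × r̂ = 0 and they contribute nothing.
Each semicircle gives μ₀I/(4R): inner arc 2.19×10⁻⁵ T, outer arc 8.07×10⁻⁶ T.
The two arcs carry current in opposite angular senses, so their fields oppose: B = |2.19×10⁻⁵ − 8.07×10⁻⁶| = 1.39×10⁻⁵ T.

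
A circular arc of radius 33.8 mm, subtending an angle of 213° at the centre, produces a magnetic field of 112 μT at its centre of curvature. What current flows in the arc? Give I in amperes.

For a circular arc, B = μ₀Iφ/(4πR) with φ in radians; here φ = 3.718 rad.
So I = 4πRB/(μ₀φ) = 4π × 0.0338 × 1.12×10⁻⁴ / (4π×10⁻⁷ × 3.718) = 10.2 A.

I ≈ 10.2 A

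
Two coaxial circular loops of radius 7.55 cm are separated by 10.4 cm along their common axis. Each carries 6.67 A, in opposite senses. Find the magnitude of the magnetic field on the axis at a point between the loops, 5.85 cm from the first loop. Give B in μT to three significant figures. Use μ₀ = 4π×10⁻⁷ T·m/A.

Each loop contributes B = μ₀IR²/[2(R²+z²)^(3/2)] on the axis, with z measured from that loop.
Loop 1 (z = 0.0585 m): B₁ = 2.74×10⁻⁵ T. Loop 2 (z = 0.0455 m): B₂ = 3.49×10⁻⁵ T.
The fields oppose: B = |B₁ − B₂| = 7.46×10⁻⁶ T.

B ≈ 7.46 μT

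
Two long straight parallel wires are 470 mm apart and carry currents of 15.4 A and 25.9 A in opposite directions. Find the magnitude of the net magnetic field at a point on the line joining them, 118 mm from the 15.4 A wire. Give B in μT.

Each long wire gives B = μ₀I/(2πd). Distances are d₁ = 0.118 m and d₂ = 0.352 m.
B₁ = 2.61×10⁻⁵ T, B₂ = 1.47×10⁻⁵ T.
Between antiparallel currents both contributions point the same way, so they add. B = B₁ + B₂ = 2.61×10⁻⁵ + 1.47×10⁻⁵ = 4.08×10⁻⁵ T.

B ≈ 40.8 μT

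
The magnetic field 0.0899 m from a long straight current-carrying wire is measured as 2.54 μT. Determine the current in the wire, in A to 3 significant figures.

I ≈ 1.14 A

For a long straight wire B = μ₀I/(2πd), so I = 2πdB/μ₀.
I = 2π × 0.0899 × 2.54×10⁻⁶ / (4π×10⁻⁷) = 1.14 A.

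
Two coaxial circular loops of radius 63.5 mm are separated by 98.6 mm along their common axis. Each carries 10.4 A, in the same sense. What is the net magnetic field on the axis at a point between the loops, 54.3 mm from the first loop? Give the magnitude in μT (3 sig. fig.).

B ≈ 102 μT

Each loop contributes B = μ₀IR²/[2(R²+z²)^(3/2)] on the axis, with z measured from that loop.
Loop 1 (z = 0.0543 m): B₁ = 4.52×10⁻⁵ T. Loop 2 (z = 0.0443 m): B₂ = 5.68×10⁻⁵ T.
The fields add: B = B₁ + B₂ = 1.02×10⁻⁴ T.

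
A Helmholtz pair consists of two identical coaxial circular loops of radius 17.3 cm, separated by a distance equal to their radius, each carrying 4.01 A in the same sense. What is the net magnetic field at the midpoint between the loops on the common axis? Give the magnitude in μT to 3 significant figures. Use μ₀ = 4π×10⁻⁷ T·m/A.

B ≈ 20.8 μT

Each loop contributes B = μ₀IR²/[2(R²+z²)^(3/2)] on the axis, with z measured from that loop.
Loop 1 (z = 0.0865 m): B₁ = 1.04×10⁻⁵ T. Loop 2 (z = 0.0865 m): B₂ = 1.04×10⁻⁵ T.
The fields add: B = B₁ + B₂ = 2.08×10⁻⁵ T.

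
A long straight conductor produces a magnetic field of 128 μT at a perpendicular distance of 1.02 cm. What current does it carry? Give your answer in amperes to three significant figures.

For a long straight wire B = μ₀I/(2πd), so I = 2πdB/μ₀.
I = 2π × 0.0102 × 1.28×10⁻⁴ / (4π×10⁻⁷) = 6.53 A.

I ≈ 6.53 A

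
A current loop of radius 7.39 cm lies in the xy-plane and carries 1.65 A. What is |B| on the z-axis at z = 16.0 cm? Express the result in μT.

B ≈ 1.03 μT

On the axis of a circular loop, B = μ₀IR² / [2(R²+z²)^(3/2)].
R² + z² = (0.0739)² + (0.16)² = 0.03106 m², and (R²+z²)^(3/2) = 5.47×10⁻³ m³.
B = (4π×10⁻⁷ × 1.65 × 0.005461) / (2 × 5.47×10⁻³) = 1.03×10⁻⁶ T.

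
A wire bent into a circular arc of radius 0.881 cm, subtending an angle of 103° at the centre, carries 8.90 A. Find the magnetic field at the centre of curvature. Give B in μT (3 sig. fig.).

The Biot–Savart field of a circular arc at its centre is B = μ₀Iφ/(4πR), with φ = 1.798 rad.
B = (4π×10⁻⁷ × 8.90 × 1.798) / (4π × 0.00881) = 1.82×10⁻⁴ T.

B ≈ 182 μT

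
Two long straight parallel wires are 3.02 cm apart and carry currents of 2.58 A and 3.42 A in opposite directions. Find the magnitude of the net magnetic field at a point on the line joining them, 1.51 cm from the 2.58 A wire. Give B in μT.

Each long wire gives B = μ₀I/(2πd). Distances are d₁ = 0.0151 m and d₂ = 0.0151 m.
B₁ = 3.42×10⁻⁵ T, B₂ = 4.53×10⁻⁵ T.
Between antiparallel currents both contributions point the same way, so they add. B = B₁ + B₂ = 3.42×10⁻⁵ + 4.53×10⁻⁵ = 7.95×10⁻⁵ T.

B ≈ 79.5 μT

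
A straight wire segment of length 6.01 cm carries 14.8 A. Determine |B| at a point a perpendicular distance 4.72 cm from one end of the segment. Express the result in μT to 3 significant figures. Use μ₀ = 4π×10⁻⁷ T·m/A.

For a finite straight segment, B = (μ₀I/4πd)(sinθ₁ + sinθ₂), where θ₁, θ₂ are the angles from the perpendicular to each end.
The perpendicular foot is at one end, so the two end-offsets along the wire are 0 and L = 0.0601 m.
sinθ₁ = 0/√(0²+0.0472²) = 0.0000; sinθ₂ = 0.0601/√(0.0601²+0.0472²) = 0.7865.
B = (4π×10⁻⁷ × 14.8) / (4π × 0.0472) × (0.0000 + 0.7865) = 2.47×10⁻⁵ T.

B ≈ 24.7 μT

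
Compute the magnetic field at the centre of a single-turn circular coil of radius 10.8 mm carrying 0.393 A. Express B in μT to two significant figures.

At the centre of a circular loop the Biot–Savart law gives B = μ₀I/(2R).
B = (4π×10⁻⁷ × 0.393) / (2 × 0.0108) = 2.29×10⁻⁵ T.

B ≈ 23 μT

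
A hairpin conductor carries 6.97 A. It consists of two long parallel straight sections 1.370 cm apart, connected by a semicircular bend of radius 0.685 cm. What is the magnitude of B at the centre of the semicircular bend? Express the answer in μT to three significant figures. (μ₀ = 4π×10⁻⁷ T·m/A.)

The semicircular arc contributes B_arc = μ₀I·π/(4πR) = μ₀I/(4R) = 3.20×10⁻⁴ T.
Each semi-infinite lead is at perpendicular distance R = 0.00685 m from the centre, with the perpendicular foot at its near end, so it contributes μ₀I/(4πR); both point the same way, together 2.04×10⁻⁴ T.
Arc and leads all point the same direction: B = 3.20×10⁻⁴ + 2.04×10⁻⁴ = 5.23×10⁻⁴ T.

B ≈ 523 μT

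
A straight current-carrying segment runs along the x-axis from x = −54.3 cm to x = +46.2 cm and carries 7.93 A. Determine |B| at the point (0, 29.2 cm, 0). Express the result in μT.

B ≈ 4.69 μT

For a finite straight segment, B = (μ₀I/4πd)(sinθ₁ + sinθ₂), where θ₁, θ₂ are the angles from the perpendicular to each end.
The perpendicular distance is d = 0.292 m; the end-offsets along the wire are a = 0.543 m and b = 0.462 m.
sinθ₁ = 0.543/√(0.543²+0.292²) = 0.8807; sinθ₂ = 0.462/√(0.462²+0.292²) = 0.8453.
B = (4π×10⁻⁷ × 7.93) / (4π × 0.292) × (0.8807 + 0.8453) = 4.69×10⁻⁶ T.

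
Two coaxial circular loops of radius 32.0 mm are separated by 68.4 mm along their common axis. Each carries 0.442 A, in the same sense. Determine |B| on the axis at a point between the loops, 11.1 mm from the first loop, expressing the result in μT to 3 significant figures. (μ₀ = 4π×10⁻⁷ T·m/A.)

B ≈ 8.32 μT

Each loop contributes B = μ₀IR²/[2(R²+z²)^(3/2)] on the axis, with z measured from that loop.
Loop 1 (z = 0.0111 m): B₁ = 7.32×10⁻⁶ T. Loop 2 (z = 0.0573 m): B₂ = 1.01×10⁻⁶ T.
The fields add: B = B₁ + B₂ = 8.32×10⁻⁶ T.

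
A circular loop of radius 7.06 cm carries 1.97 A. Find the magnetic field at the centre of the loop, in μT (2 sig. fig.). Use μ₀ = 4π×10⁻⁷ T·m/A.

B ≈ 18 μT

At the centre of a circular loop the Biot–Savart law gives B = μ₀I/(2R).
B = (4π×10⁻⁷ × 1.97) / (2 × 0.0706) = 1.75×10⁻⁵ T.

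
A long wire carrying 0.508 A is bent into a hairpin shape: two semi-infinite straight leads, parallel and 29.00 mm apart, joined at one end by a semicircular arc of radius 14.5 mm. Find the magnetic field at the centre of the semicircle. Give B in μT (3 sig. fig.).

B ≈ 18.0 μT

The semicircular arc contributes B_arc = μ₀I·π/(4πR) = μ₀I/(4R) = 1.10×10⁻⁵ T.
Each semi-infinite lead is at perpendicular distance R = 0.0145 m from the centre, with the perpendicular foot at its near end, so it contributes μ₀I/(4πR); both point the same way, together 7.01×10⁻⁶ T.
Arc and leads all point the same direction: B = 1.10×10⁻⁵ + 7.01×10⁻⁶ = 1.80×10⁻⁵ T.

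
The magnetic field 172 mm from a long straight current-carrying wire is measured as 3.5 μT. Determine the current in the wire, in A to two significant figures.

I ≈ 3.0 A

For a long straight wire B = μ₀I/(2πd), so I = 2πdB/μ₀.
I = 2π × 0.172 × 3.50×10⁻⁶ / (4π×10⁻⁷) = 3.01 A.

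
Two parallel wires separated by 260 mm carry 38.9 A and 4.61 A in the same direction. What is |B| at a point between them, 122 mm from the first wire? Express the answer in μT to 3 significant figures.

B ≈ 57.1 μT

Each long wire gives B = μ₀I/(2πd). Distances are d₁ = 0.122 m and d₂ = 0.138 m.
B₁ = 6.38×10⁻⁵ T, B₂ = 6.68×10⁻⁶ T.
Between parallel currents the two contributions point in opposite directions, so they subtract. B = |B₁ − B₂| = |6.38×10⁻⁵ − 6.68×10⁻⁶| = 5.71×10⁻⁵ T.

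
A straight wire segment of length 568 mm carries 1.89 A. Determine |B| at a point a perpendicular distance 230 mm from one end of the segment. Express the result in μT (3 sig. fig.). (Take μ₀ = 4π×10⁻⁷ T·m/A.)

For a finite straight segment, B = (μ₀I/4πd)(sinθ₁ + sinθ₂), where θ₁, θ₂ are the angles from the perpendicular to each end.
The perpendicular foot is at one end, so the two end-offsets along the wire are 0 and L = 0.568 m.
sinθ₁ = 0/√(0²+0.23²) = 0.0000; sinθ₂ = 0.568/√(0.568²+0.23²) = 0.9269.
B = (4π×10⁻⁷ × 1.89) / (4π × 0.23) × (0.0000 + 0.9269) = 7.62×10⁻⁷ T.

B ≈ 0.762 μT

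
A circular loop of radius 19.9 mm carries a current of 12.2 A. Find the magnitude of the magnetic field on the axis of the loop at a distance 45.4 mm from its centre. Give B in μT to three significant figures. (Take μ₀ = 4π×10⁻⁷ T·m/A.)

On the axis of a circular loop, B = μ₀IR² / [2(R²+z²)^(3/2)].
R² + z² = (0.0199)² + (0.0454)² = 0.002457 m², and (R²+z²)^(3/2) = 1.22×10⁻⁴ m³.
B = (4π×10⁻⁷ × 12.2 × 0.000396) / (2 × 1.22×10⁻⁴) = 2.49×10⁻⁵ T.

B ≈ 24.9 μT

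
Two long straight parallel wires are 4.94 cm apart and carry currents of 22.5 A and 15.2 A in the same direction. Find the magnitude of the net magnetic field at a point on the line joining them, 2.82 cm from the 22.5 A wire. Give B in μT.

B ≈ 16.2 μT

Each long wire gives B = μ₀I/(2πd). Distances are d₁ = 0.0282 m and d₂ = 0.0212 m.
B₁ = 1.60×10⁻⁴ T, B₂ = 1.43×10⁻⁴ T.
Between parallel currents the two contributions point in opposite directions, so they subtract. B = |B₁ − B₂| = |1.60×10⁻⁴ − 1.43×10⁻⁴| = 1.62×10⁻⁵ T.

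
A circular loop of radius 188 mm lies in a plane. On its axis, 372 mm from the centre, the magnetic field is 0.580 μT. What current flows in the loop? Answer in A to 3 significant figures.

On the axis of a loop, B = μ₀IR²/[2(R²+z²)^(3/2)], so I = 2B(R²+z²)^(3/2)/(μ₀R²).
R² + z² = 0.03534 + 0.1384 = 0.1737 m²; raised to 3/2 gives 7.24×10⁻² m³.
I = 2 × 5.80×10⁻⁷ × 7.24×10⁻² / (1.26×10⁻⁶ × 0.03534) = 1.89 A.

I ≈ 1.89 A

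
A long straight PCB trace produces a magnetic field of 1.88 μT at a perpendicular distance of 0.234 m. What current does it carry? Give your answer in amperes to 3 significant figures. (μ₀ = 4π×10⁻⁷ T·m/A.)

For a long straight wire B = μ₀I/(2πd), so I = 2πdB/μ₀.
I = 2π × 0.234 × 1.88×10⁻⁶ / (4π×10⁻⁷) = 2.20 A.

I ≈ 2.20 A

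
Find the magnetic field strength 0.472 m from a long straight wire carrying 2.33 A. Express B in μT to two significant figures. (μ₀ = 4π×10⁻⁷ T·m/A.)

For an infinitely long straight wire, B = μ₀I/(2πd).
B = (4π×10⁻⁷ × 2.33) / (2π × 0.472) = 9.87×10⁻⁷ T.

B ≈ 0.99 μT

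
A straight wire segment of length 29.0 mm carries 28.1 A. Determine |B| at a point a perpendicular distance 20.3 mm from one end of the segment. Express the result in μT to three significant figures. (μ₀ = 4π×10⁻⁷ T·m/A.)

B ≈ 113 μT

For a finite straight segment, B = (μ₀I/4πd)(sinθ₁ + sinθ₂), where θ₁, θ₂ are the angles from the perpendicular to each end.
The perpendicular foot is at one end, so the two end-offsets along the wire are 0 and L = 0.029 m.
sinθ₁ = 0/√(0²+0.0203²) = 0.0000; sinθ₂ = 0.029/√(0.029²+0.0203²) = 0.8192.
B = (4π×10⁻⁷ × 28.1) / (4π × 0.0203) × (0.0000 + 0.8192) = 1.13×10⁻⁴ T.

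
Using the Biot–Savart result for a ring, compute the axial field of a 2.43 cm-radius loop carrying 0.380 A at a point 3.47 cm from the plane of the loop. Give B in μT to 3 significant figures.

On the axis of a circular loop, B = μ₀IR² / [2(R²+z²)^(3/2)].
R² + z² = (0.0243)² + (0.0347)² = 0.001795 m², and (R²+z²)^(3/2) = 7.60×10⁻⁵ m³.
B = (4π×10⁻⁷ × 0.380 × 0.0005905) / (2 × 7.60×10⁻⁵) = 1.85×10⁻⁶ T.

B ≈ 1.85 μT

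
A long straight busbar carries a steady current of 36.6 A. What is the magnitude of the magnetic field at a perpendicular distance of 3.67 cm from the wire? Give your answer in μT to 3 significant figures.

B ≈ 199 μT

For an infinitely long straight wire, B = μ₀I/(2πd).
B = (4π×10⁻⁷ × 36.6) / (2π × 0.0367) = 1.99×10⁻⁴ T.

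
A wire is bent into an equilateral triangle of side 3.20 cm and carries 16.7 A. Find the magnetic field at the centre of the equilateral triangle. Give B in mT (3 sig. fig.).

B ≈ 0.939 mT

Each side is a finite straight segment at perpendicular distance d = a/(2 tan(π/3)) = 0.009238 m from the centre, with end-angles ±π/3.
One side contributes B₁ = (μ₀I/4πd)·2 sin(π/3) = 3.13×10⁻⁴ T.
All 3 sides add in the same direction: B = 3 × 3.13×10⁻⁴ = 9.39×10⁻⁴ T.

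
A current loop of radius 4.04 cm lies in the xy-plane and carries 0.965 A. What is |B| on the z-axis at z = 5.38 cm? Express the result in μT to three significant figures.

On the axis of a circular loop, B = μ₀IR² / [2(R²+z²)^(3/2)].
R² + z² = (0.0404)² + (0.0538)² = 0.004527 m², and (R²+z²)^(3/2) = 3.05×10⁻⁴ m³.
B = (4π×10⁻⁷ × 0.965 × 0.001632) / (2 × 3.05×10⁻⁴) = 3.25×10⁻⁶ T.

B ≈ 3.25 μT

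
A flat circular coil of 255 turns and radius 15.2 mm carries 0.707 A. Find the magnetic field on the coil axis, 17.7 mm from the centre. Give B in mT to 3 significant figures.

For an N-turn flat coil, B = Nμ₀IR²/[2(R²+z²)^(3/2)] with R = 0.0152 m, z = 0.0177 m.
B = 255 × 8.08×10⁻⁶ T = 2.06×10⁻³ T.

B ≈ 2.06 mT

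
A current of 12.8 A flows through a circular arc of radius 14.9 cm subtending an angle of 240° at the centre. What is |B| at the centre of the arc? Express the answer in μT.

B ≈ 36.0 μT

The Biot–Savart field of a circular arc at its centre is B = μ₀Iφ/(4πR), with φ = 4.189 rad.
B = (4π×10⁻⁷ × 12.8 × 4.189) / (4π × 0.149) = 3.60×10⁻⁵ T.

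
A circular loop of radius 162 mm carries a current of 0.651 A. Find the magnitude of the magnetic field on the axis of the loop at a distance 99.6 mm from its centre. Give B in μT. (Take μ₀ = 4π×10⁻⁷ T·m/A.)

B ≈ 1.56 μT

On the axis of a circular loop, B = μ₀IR² / [2(R²+z²)^(3/2)].
R² + z² = (0.162)² + (0.0996)² = 0.03616 m², and (R²+z²)^(3/2) = 6.88×10⁻³ m³.
B = (4π×10⁻⁷ × 0.651 × 0.02624) / (2 × 6.88×10⁻³) = 1.56×10⁻⁶ T.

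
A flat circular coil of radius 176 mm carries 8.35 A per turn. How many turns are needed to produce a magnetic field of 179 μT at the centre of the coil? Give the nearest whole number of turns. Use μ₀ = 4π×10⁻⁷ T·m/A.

N = 6

For an N-turn coil, B = Nμ₀I/(2R). A single turn gives B₁ = 2.98×10⁻⁵ T with R = 0.176 m.
N = B/B₁ = 1.79×10⁻⁴ / 2.98×10⁻⁵ = 6.00.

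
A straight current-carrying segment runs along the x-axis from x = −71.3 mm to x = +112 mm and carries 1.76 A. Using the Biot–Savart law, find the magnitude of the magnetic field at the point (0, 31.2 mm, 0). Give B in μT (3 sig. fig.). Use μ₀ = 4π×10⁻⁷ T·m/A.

For a finite straight segment, B = (μ₀I/4πd)(sinθ₁ + sinθ₂), where θ₁, θ₂ are the angles from the perpendicular to each end.
The perpendicular distance is d = 0.0312 m; the end-offsets along the wire are a = 0.0713 m and b = 0.112 m.
sinθ₁ = 0.0713/√(0.0713²+0.0312²) = 0.9161; sinθ₂ = 0.112/√(0.112²+0.0312²) = 0.9633.
B = (4π×10⁻⁷ × 1.76) / (4π × 0.0312) × (0.9161 + 0.9633) = 1.06×10⁻⁵ T.

B ≈ 10.6 μT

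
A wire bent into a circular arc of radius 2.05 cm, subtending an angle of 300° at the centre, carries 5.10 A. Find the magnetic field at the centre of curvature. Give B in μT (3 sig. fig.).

B ≈ 130 μT

The Biot–Savart field of a circular arc at its centre is B = μ₀Iφ/(4πR), with φ = 5.236 rad.
B = (4π×10⁻⁷ × 5.10 × 5.236) / (4π × 0.0205) = 1.30×10⁻⁴ T.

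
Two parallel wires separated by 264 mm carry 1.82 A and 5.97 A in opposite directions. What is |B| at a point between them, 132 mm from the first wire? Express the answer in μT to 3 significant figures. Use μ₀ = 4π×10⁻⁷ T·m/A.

Each long wire gives B = μ₀I/(2πd). Distances are d₁ = 0.132 m and d₂ = 0.132 m.
B₁ = 2.76×10⁻⁶ T, B₂ = 9.05×10⁻⁶ T.
Between antiparallel currents both contributions point the same way, so they add. B = B₁ + B₂ = 2.76×10⁻⁶ + 9.05×10⁻⁶ = 1.18×10⁻⁵ T.

B ≈ 11.8 μT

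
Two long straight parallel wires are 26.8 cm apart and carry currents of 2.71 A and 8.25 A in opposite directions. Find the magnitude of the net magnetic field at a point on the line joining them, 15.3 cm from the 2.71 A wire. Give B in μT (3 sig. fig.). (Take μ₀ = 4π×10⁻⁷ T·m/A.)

Each long wire gives B = μ₀I/(2πd). Distances are d₁ = 0.153 m and d₂ = 0.115 m.
B₁ = 3.54×10⁻⁶ T, B₂ = 1.43×10⁻⁵ T.
Between antiparallel currents both contributions point the same way, so they add. B = B₁ + B₂ = 3.54×10⁻⁶ + 1.43×10⁻⁵ = 1.79×10⁻⁵ T.

B ≈ 17.9 μT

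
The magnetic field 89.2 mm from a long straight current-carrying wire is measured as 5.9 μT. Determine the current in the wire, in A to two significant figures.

For a long straight wire B = μ₀I/(2πd), so I = 2πdB/μ₀.
I = 2π × 0.0892 × 5.90×10⁻⁶ / (4π×10⁻⁷) = 2.63 A.

I ≈ 2.6 A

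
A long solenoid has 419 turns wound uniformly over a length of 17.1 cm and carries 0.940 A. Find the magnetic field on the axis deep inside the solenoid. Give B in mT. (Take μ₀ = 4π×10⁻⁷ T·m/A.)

Inside a long solenoid, B = μ₀nI with n = 2450 turns/m.
B = 4π×10⁻⁷ × 2450 × 0.940 = 2.89×10⁻³ T.

B ≈ 2.89 mT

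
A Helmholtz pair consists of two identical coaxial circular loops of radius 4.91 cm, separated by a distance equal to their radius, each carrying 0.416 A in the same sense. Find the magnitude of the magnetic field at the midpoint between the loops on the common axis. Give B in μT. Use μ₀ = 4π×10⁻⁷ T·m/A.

B ≈ 7.62 μT

Each loop contributes B = μ₀IR²/[2(R²+z²)^(3/2)] on the axis, with z measured from that loop.
Loop 1 (z = 0.02455 m): B₁ = 3.81×10⁻⁶ T. Loop 2 (z = 0.02455 m): B₂ = 3.81×10⁻⁶ T.
The fields add: B = B₁ + B₂ = 7.62×10⁻⁶ T.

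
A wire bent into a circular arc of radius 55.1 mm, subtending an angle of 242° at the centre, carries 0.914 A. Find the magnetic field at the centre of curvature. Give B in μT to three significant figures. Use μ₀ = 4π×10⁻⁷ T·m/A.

The Biot–Savart field of a circular arc at its centre is B = μ₀Iφ/(4πR), with φ = 4.224 rad.
B = (4π×10⁻⁷ × 0.914 × 4.224) / (4π × 0.0551) = 7.01×10⁻⁶ T.

B ≈ 7.01 μT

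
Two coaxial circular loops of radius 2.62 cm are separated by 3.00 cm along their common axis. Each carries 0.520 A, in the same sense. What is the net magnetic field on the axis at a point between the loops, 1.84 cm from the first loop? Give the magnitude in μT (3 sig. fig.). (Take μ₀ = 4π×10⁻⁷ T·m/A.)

B ≈ 16.4 μT

Each loop contributes B = μ₀IR²/[2(R²+z²)^(3/2)] on the axis, with z measured from that loop.
Loop 1 (z = 0.0184 m): B₁ = 6.83×10⁻⁶ T. Loop 2 (z = 0.0116 m): B₂ = 9.53×10⁻⁶ T.
The fields add: B = B₁ + B₂ = 1.64×10⁻⁵ T.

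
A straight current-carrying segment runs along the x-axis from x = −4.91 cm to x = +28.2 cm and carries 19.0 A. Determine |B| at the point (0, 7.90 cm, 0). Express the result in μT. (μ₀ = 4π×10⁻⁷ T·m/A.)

For a finite straight segment, B = (μ₀I/4πd)(sinθ₁ + sinθ₂), where θ₁, θ₂ are the angles from the perpendicular to each end.
The perpendicular distance is d = 0.079 m; the end-offsets along the wire are a = 0.0491 m and b = 0.282 m.
sinθ₁ = 0.0491/√(0.0491²+0.079²) = 0.5279; sinθ₂ = 0.282/√(0.282²+0.079²) = 0.9629.
B = (4π×10⁻⁷ × 19.0) / (4π × 0.079) × (0.5279 + 0.9629) = 3.59×10⁻⁵ T.

B ≈ 35.9 μT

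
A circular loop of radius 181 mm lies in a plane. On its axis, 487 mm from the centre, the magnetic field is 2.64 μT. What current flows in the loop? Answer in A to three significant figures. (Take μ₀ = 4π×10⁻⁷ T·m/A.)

On the axis of a loop, B = μ₀IR²/[2(R²+z²)^(3/2)], so I = 2B(R²+z²)^(3/2)/(μ₀R²).
R² + z² = 0.03276 + 0.2372 = 0.2699 m²; raised to 3/2 gives 0.140 m³.
I = 2 × 2.64×10⁻⁶ × 0.140 / (1.26×10⁻⁶ × 0.03276) = 18.0 A.

I ≈ 18.0 A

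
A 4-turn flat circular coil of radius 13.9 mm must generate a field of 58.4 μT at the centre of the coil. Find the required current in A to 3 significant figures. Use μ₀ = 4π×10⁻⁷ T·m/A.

I ≈ 0.323 A

For an N-turn coil, B = Nμ₀I/(2R) with R = 0.0139 m, so I = 2RB/(Nμ₀) = 2 × 0.0139 × 5.84×10⁻⁵ / (4 × 4π×10⁻⁷) = 0.323 A.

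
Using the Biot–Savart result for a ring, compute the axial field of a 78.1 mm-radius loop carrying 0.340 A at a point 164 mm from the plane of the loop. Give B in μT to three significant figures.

B ≈ 0.217 μT

On the axis of a circular loop, B = μ₀IR² / [2(R²+z²)^(3/2)].
R² + z² = (0.0781)² + (0.164)² = 0.033 m², and (R²+z²)^(3/2) = 5.99×10⁻³ m³.
B = (4π×10⁻⁷ × 0.340 × 0.0061) / (2 × 5.99×10⁻³) = 2.17×10⁻⁷ T.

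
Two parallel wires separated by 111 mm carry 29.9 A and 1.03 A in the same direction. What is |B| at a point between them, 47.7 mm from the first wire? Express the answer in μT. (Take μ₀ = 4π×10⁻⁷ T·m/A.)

B ≈ 122 μT

Each long wire gives B = μ₀I/(2πd). Distances are d₁ = 0.0477 m and d₂ = 0.0633 m.
B₁ = 1.25×10⁻⁴ T, B₂ = 3.25×10⁻⁶ T.
Between parallel currents the two contributions point in opposite directions, so they subtract. B = |B₁ − B₂| = |1.25×10⁻⁴ − 3.25×10⁻⁶| = 1.22×10⁻⁴ T.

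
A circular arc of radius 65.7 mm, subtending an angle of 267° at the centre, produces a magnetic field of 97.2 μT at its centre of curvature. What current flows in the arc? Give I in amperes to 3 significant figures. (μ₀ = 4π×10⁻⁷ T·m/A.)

I ≈ 13.7 A

For a circular arc, B = μ₀Iφ/(4πR) with φ in radians; here φ = 4.66 rad.
So I = 4πRB/(μ₀φ) = 4π × 0.0657 × 9.72×10⁻⁵ / (4π×10⁻⁷ × 4.66) = 13.7 A.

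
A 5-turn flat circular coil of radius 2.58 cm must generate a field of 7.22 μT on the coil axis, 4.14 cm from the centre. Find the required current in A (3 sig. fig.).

For an N-turn coil, B = Nμ₀IR²/[2(R²+z²)^(3/2)] with R = 0.0258 m, z = 0.0414 m, so I = 2B(R²+z²)^(3/2)/(Nμ₀R²) = 2 × 7.22×10⁻⁶ × 1.16×10⁻⁴ / (5 × 4π×10⁻⁷ × 0.0006656) = 0.401 A.

I ≈ 0.401 A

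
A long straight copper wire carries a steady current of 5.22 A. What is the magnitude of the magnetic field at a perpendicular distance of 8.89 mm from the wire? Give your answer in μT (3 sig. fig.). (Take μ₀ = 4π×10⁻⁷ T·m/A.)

B ≈ 117 μT

For an infinitely long straight wire, B = μ₀I/(2πd).
B = (4π×10⁻⁷ × 5.22) / (2π × 0.00889) = 1.17×10⁻⁴ T.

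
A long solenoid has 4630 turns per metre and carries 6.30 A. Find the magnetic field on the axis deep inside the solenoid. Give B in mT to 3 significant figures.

Inside a long solenoid, B = μ₀nI with n = 4630 turns/m.
B = 4π×10⁻⁷ × 4630 × 6.30 = 3.67×10⁻² T.

B ≈ 36.7 mT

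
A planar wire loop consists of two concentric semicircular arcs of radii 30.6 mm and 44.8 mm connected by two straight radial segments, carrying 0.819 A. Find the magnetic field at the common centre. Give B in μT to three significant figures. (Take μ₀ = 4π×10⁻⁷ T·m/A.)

B ≈ 2.67 μT

The radial connectors point toward the centre, so dl × r̂ = 0 and they contribute nothing.
Each semicircle gives μ₀I/(4R): inner arc 8.41×10⁻⁶ T, outer arc 5.74×10⁻⁶ T.
The two arcs carry current in opposite angular senses, so their fields oppose: B = |8.41×10⁻⁶ − 5.74×10⁻⁶| = 2.67×10⁻⁶ T.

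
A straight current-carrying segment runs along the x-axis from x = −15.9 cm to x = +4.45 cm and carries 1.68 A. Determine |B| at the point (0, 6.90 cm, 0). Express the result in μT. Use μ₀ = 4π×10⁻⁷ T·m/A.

B ≈ 3.55 μT

For a finite straight segment, B = (μ₀I/4πd)(sinθ₁ + sinθ₂), where θ₁, θ₂ are the angles from the perpendicular to each end.
The perpendicular distance is d = 0.069 m; the end-offsets along the wire are a = 0.159 m and b = 0.0445 m.
sinθ₁ = 0.159/√(0.159²+0.069²) = 0.9173; sinθ₂ = 0.0445/√(0.0445²+0.069²) = 0.5420.
B = (4π×10⁻⁷ × 1.68) / (4π × 0.069) × (0.9173 + 0.5420) = 3.55×10⁻⁶ T.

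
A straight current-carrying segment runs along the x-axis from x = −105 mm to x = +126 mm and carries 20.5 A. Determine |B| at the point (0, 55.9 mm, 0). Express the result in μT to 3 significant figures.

For a finite straight segment, B = (μ₀I/4πd)(sinθ₁ + sinθ₂), where θ₁, θ₂ are the angles from the perpendicular to each end.
The perpendicular distance is d = 0.0559 m; the end-offsets along the wire are a = 0.105 m and b = 0.126 m.
sinθ₁ = 0.105/√(0.105²+0.0559²) = 0.8827; sinθ₂ = 0.126/√(0.126²+0.0559²) = 0.9141.
B = (4π×10⁻⁷ × 20.5) / (4π × 0.0559) × (0.8827 + 0.9141) = 6.59×10⁻⁵ T.

B ≈ 65.9 μT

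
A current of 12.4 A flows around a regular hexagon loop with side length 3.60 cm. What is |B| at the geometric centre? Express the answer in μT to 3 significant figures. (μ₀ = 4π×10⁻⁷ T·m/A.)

Each side is a finite straight segment at perpendicular distance d = a/(2 tan(π/6)) = 0.03118 m from the centre, with end-angles ±π/6.
One side contributes B₁ = (μ₀I/4πd)·2 sin(π/6) = 3.98×10⁻⁵ T.
All 6 sides add in the same direction: B = 6 × 3.98×10⁻⁵ = 2.39×10⁻⁴ T.

B ≈ 239 μT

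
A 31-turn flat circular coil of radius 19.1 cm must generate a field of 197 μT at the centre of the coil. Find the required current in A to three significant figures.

I ≈ 1.93 A

For an N-turn coil, B = Nμ₀I/(2R) with R = 0.191 m, so I = 2RB/(Nμ₀) = 2 × 0.191 × 1.97×10⁻⁴ / (31 × 4π×10⁻⁷) = 1.93 A.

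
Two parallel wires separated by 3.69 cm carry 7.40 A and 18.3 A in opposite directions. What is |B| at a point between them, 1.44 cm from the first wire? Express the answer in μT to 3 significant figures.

Each long wire gives B = μ₀I/(2πd). Distances are d₁ = 0.0144 m and d₂ = 0.0225 m.
B₁ = 1.03×10⁻⁴ T, B₂ = 1.63×10⁻⁴ T.
Between antiparallel currents both contributions point the same way, so they add. B = B₁ + B₂ = 1.03×10⁻⁴ + 1.63×10⁻⁴ = 2.65×10⁻⁴ T.

B ≈ 265 μT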